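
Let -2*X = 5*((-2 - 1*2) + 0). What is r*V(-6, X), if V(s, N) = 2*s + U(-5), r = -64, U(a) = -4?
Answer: 1024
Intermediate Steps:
X = 10 (X = -5*((-2 - 1*2) + 0)/2 = -5*((-2 - 2) + 0)/2 = -5*(-4 + 0)/2 = -5*(-4)/2 = -½*(-20) = 10)
V(s, N) = -4 + 2*s (V(s, N) = 2*s - 4 = -4 + 2*s)
r*V(-6, X) = -64*(-4 + 2*(-6)) = -64*(-4 - 12) = -64*(-16) = 1024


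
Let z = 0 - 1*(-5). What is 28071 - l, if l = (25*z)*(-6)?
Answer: 28821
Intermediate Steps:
z = 5 (z = 0 + 5 = 5)
l = -750 (l = (25*5)*(-6) = 125*(-6) = -750)
28071 - l = 28071 - 1*(-750) = 28071 + 750 = 28821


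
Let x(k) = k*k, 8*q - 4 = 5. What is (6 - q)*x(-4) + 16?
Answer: 94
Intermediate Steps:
q = 9/8 (q = ½ + (⅛)*5 = ½ + 5/8 = 9/8 ≈ 1.1250)
x(k) = k²
(6 - q)*x(-4) + 16 = (6 - 1*9/8)*(-4)² + 16 = (6 - 9/8)*16 + 16 = (39/8)*16 + 16 = 78 + 16 = 94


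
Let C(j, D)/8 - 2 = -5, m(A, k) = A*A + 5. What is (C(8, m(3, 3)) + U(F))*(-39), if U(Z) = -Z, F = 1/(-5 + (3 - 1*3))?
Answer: 4641/5 ≈ 928.20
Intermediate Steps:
m(A, k) = 5 + A² (m(A, k) = A² + 5 = 5 + A²)
C(j, D) = -24 (C(j, D) = 16 + 8*(-5) = 16 - 40 = -24)
F = -⅕ (F = 1/(-5 + (3 - 3)) = 1/(-5 + 0) = 1/(-5) = -⅕ ≈ -0.20000)
(C(8, m(3, 3)) + U(F))*(-39) = (-24 - 1*(-⅕))*(-39) = (-24 + ⅕)*(-39) = -119/5*(-39) = 4641/5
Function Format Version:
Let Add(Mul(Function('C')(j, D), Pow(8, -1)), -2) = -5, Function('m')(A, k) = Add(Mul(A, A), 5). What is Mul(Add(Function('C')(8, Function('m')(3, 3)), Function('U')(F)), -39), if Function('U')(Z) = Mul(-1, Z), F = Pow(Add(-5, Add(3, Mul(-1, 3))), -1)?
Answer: Rational(4641, 5) ≈ 928.20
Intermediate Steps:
Function('m')(A, k) = Add(5, Pow(A, 2)) (Function('m')(A, k) = Add(Pow(A, 2), 5) = Add(5, Pow(A, 2)))
Function('C')(j, D) = -24 (Function('C')(j, D) = Add(16, Mul(8, -5)) = Add(16, -40) = -24)
F = Rational(-1, 5) (F = Pow(Add(-5, Add(3, -3)), -1) = Pow(Add(-5, 0), -1) = Pow(-5, -1) = Rational(-1, 5) ≈ -0.20000)
Mul(Add(Function('C')(8, Function('m')(3, 3)), Function('U')(F)), -39) = Mul(Add(-24, Mul(-1, Rational(-1, 5))), -39) = Mul(Add(-24, Rational(1, 5)), -39) = Mul(Rational(-119, 5), -39) = Rational(4641, 5)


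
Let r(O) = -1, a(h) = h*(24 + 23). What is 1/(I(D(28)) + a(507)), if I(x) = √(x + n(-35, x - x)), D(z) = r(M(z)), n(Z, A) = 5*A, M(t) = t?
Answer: 23829/567821242 - I/567821242 ≈ 4.1966e-5 - 1.7611e-9*I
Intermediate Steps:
a(h) = 47*h (a(h) = h*47 = 47*h)
D(z) = -1
I(x) = √x (I(x) = √(x + 5*(x - x)) = √(x + 5*0) = √(x + 0) = √x)
1/(I(D(28)) + a(507)) = 1/(√(-1) + 47*507) = 1/(I + 23829) = 1/(23829 + I) = (23829 - I)/567821242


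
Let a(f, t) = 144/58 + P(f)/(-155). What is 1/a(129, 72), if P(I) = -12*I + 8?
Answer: 899/11164 ≈ 0.080527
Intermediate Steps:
P(I) = 8 - 12*I
a(f, t) = 10928/4495 + 12*f/155 (a(f, t) = 144/58 + (8 - 12*f)/(-155) = 144*(1/58) + (8 - 12*f)*(-1/155) = 72/29 + (-8/155 + 12*f/155) = 10928/4495 + 12*f/155)
1/a(129, 72) = 1/(10928/4495 + (12/155)*129) = 1/(10928/4495 + 1548/155) = 1/(11164/899) = 899/11164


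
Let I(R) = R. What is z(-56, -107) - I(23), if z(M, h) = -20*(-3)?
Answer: 37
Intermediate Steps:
z(M, h) = 60
z(-56, -107) - I(23) = 60 - 1*23 = 60 - 23 = 37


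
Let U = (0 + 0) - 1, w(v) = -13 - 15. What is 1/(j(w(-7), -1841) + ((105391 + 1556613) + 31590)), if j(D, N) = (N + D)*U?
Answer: 1/1695463 ≈ 5.8981e-7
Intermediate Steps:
w(v) = -28
U = -1 (U = 0 - 1 = -1)
j(D, N) = -D - N (j(D, N) = (N + D)*(-1) = (D + N)*(-1) = -D - N)
1/(j(w(-7), -1841) + ((105391 + 1556613) + 31590)) = 1/((-1*(-28) - 1*(-1841)) + ((105391 + 1556613) + 31590)) = 1/((28 + 1841) + (1662004 + 31590)) = 1/(1869 + 1693594) = 1/1695463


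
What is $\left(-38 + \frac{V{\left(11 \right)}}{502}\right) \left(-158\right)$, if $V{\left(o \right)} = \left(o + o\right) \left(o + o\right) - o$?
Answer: $\frac{1469637}{251} \approx 5855.1$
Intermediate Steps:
$V{\left(o \right)} = - o + 4 o^{2}$ ($V{\left(o \right)} = 2 o 2 o - o = 4 o^{2} - o = - o + 4 o^{2}$)
$\left(-38 + \frac{V{\left(11 \right)}}{502}\right) \left(-158\right) = \left(-38 + \frac{11 \left(-1 + 4 \cdot 11\right)}{502}\right) \left(-158\right) = \left(-38 + 11 \left(-1 + 44\right) \frac{1}{502}\right) \left(-158\right) = \left(-38 + 11 \cdot 43 \cdot \frac{1}{502}\right) \left(-158\right) = \left(-38 + 473 \cdot \frac{1}{502}\right) \left(-158\right) = \left(-38 + \frac{473}{502}\right) \left(-158\right) = \left(- \frac{18603}{502}\right) \left(-158\right) = \frac{1469637}{251}$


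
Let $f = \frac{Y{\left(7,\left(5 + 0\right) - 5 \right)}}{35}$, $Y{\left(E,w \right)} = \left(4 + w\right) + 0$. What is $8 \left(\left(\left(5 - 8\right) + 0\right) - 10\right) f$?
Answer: $- \frac{416}{35} \approx -11.886$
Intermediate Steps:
$Y{\left(E,w \right)} = 4 + w$
$f = \frac{4}{35}$ ($f = \frac{4 + \left(\left(5 + 0\right) - 5\right)}{35} = \left(4 + \left(5 - 5\right)\right) \frac{1}{35} = \left(4 + 0\right) \frac{1}{35} = 4 \cdot \frac{1}{35} = \frac{4}{35} \approx 0.11429$)
$8 \left(\left(\left(5 - 8\right) + 0\right) - 10\right) f = 8 \left(\left(\left(5 - 8\right) + 0\right) - 10\right) \frac{4}{35} = 8 \left(\left(-3 + 0\right) - 10\right) \frac{4}{35} = 8 \left(-3 - 10\right) \frac{4}{35} = 8 \left(-13\right) \frac{4}{35} = \left(-104\right) \frac{4}{35} = - \frac{416}{35}$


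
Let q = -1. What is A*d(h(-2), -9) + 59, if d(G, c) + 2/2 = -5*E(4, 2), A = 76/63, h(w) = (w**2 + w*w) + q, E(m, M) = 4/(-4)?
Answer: 4021/63 ≈ 63.825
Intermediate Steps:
E(m, M) = -1 (E(m, M) = 4*(-1/4) = -1)
h(w) = -1 + 2*w**2 (h(w) = (w**2 + w*w) - 1 = (w**2 + w**2) - 1 = 2*w**2 - 1 = -1 + 2*w**2)
A = 76/63 (A = 76*(1/63) = 76/63 ≈ 1.2063)
d(G, c) = 4 (d(G, c) = -1 - 5*(-1) = -1 + 5 = 4)
A*d(h(-2), -9) + 59 = (76/63)*4 + 59 = 304/63 + 59 = 4021/63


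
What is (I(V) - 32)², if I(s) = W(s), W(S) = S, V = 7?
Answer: 625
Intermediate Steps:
I(s) = s
(I(V) - 32)² = (7 - 32)² = (-25)² = 625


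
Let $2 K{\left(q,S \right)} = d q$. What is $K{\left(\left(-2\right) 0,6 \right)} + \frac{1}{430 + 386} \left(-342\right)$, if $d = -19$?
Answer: $- \frac{57}{136} \approx -0.41912$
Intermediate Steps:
$K{\left(q,S \right)} = - \frac{19 q}{2}$ ($K{\left(q,S \right)} = \frac{\left(-19\right) q}{2} = - \frac{19 q}{2}$)
$K{\left(\left(-2\right) 0,6 \right)} + \frac{1}{430 + 386} \left(-342\right) = - \frac{19 \left(\left(-2\right) 0\right)}{2} + \frac{1}{430 + 386} \left(-342\right) = \left(- \frac{19}{2}\right) 0 + \frac{1}{816} \left(-342\right) = 0 + \frac{1}{816} \left(-342\right) = 0 - \frac{57}{136} = - \frac{57}{136}$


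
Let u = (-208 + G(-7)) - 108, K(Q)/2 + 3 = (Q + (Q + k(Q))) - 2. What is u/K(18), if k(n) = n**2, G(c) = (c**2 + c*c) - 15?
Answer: -233/710 ≈ -0.32817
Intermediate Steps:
G(c) = -15 + 2*c**2 (G(c) = (c**2 + c**2) - 15 = 2*c**2 - 15 = -15 + 2*c**2)
K(Q) = -10 + 2*Q**2 + 4*Q (K(Q) = -6 + 2*((Q + (Q + Q**2)) - 2) = -6 + 2*((Q**2 + 2*Q) - 2) = -6 + 2*(-2 + Q**2 + 2*Q) = -6 + (-4 + 2*Q**2 + 4*Q) = -10 + 2*Q**2 + 4*Q)
u = -233 (u = (-208 + (-15 + 2*(-7)**2)) - 108 = (-208 + (-15 + 2*49)) - 108 = (-208 + (-15 + 98)) - 108 = (-208 + 83) - 108 = -125 - 108 = -233)
u/K(18) = -233/(-10 + 2*18**2 + 4*18) = -233/(-10 + 2*324 + 72) = -233/(-10 + 648 + 72) = -233/710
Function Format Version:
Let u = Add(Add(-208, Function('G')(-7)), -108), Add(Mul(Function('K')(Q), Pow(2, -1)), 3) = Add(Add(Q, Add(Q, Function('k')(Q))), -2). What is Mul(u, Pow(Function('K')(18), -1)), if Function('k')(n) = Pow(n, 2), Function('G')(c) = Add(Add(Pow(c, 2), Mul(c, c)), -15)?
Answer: Rational(-233, 710) ≈ -0.32817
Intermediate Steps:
Function('G')(c) = Add(-15, Mul(2, Pow(c, 2))) (Function('G')(c) = Add(Add(Pow(c, 2), Pow(c, 2)), -15) = Add(Mul(2, Pow(c, 2)), -15) = Add(-15, Mul(2, Pow(c, 2))))
Function('K')(Q) = Add(-10, Mul(2, Pow(Q, 2)), Mul(4, Q)) (Function('K')(Q) = Add(-6, Mul(2, Add(Add(Q, Add(Q, Pow(Q, 2))), -2))) = Add(-6, Mul(2, Add(Add(Pow(Q, 2), Mul(2, Q)), -2))) = Add(-6, Mul(2, Add(-2, Pow(Q, 2), Mul(2, Q)))) = Add(-6, Add(-4, Mul(2, Pow(Q, 2)), Mul(4, Q))) = Add(-10, Mul(2, Pow(Q, 2)), Mul(4, Q)))
u = -233 (u = Add(Add(-208, Add(-15, Mul(2, Pow(-7, 2)))), -108) = Add(Add(-208, Add(-15, Mul(2, 49))), -108) = Add(Add(-208, Add(-15, 98)), -108) = Add(Add(-208, 83), -108) = Add(-125, -108) = -233)
Mul(u, Pow(Function('K')(18), -1)) = Mul(-233, Pow(Add(-10, Mul(2, Pow(18, 2)), Mul(4, 18)), -1)) = Mul(-233, Pow(Add(-10, Mul(2, 324), 72), -1)) = Mul(-233, Pow(Add(-10, 648, 72), -1)) = Mul(-233, Pow(710, -1)) = Mul(-233, Rational(1, 710)) = Rational(-233, 710)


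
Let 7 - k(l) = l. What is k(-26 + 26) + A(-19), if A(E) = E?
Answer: -12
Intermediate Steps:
k(l) = 7 - l
k(-26 + 26) + A(-19) = (7 - (-26 + 26)) - 19 = (7 - 1*0) - 19 = (7 + 0) - 19 = 7 - 19 = -12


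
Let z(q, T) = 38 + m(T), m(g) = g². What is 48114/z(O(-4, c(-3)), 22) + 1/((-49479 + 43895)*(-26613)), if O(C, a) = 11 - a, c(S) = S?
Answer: 397226489645/4309602768 ≈ 92.172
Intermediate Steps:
z(q, T) = 38 + T²
48114/z(O(-4, c(-3)), 22) + 1/((-49479 + 43895)*(-26613)) = 48114/(38 + 22²) + 1/((-49479 + 43895)*(-26613)) = 48114/(38 + 484) - 1/26613/(-5584) = 48114/522 - 1/5584*(-1/26613) = 48114*(1/522) + 1/148606992 = 2673/29 + 1/148606992 = 397226489645/4309602768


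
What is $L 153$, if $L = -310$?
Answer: $-47430$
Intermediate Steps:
$L 153 = \left(-310\right) 153 = -47430$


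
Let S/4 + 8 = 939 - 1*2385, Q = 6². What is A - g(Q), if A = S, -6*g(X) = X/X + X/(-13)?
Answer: -453671/78 ≈ -5816.3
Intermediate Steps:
Q = 36
S = -5816 (S = -32 + 4*(939 - 1*2385) = -32 + 4*(939 - 2385) = -32 + 4*(-1446) = -32 - 5784 = -5816)
g(X) = -⅙ + X/78 (g(X) = -(X/X + X/(-13))/6 = -(1 + X*(-1/13))/6 = -(1 - X/13)/6 = -⅙ + X/78)
A = -5816
A - g(Q) = -5816 - (-⅙ + (1/78)*36) = -5816 - (-⅙ + 6/13) = -5816 - 1*23/78 = -5816 - 23/78 = -453671/78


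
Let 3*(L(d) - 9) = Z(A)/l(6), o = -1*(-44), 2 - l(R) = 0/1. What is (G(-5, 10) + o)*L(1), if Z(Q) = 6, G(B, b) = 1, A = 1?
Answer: 450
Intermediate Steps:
l(R) = 2 (l(R) = 2 - 0/1 = 2 - 0 = 2 - 1*0 = 2 + 0 = 2)
o = 44
L(d) = 10 (L(d) = 9 + (6/2)/3 = 9 + (6*(½))/3 = 9 + (⅓)*3 = 9 + 1 = 10)
(G(-5, 10) + o)*L(1) = (1 + 44)*10 = 45*10 = 450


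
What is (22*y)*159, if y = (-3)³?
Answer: -94446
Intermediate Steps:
y = -27
(22*y)*159 = (22*(-27))*159 = -594*159 = -94446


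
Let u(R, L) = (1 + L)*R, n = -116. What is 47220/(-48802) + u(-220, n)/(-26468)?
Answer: -1837655/955393 ≈ -1.9235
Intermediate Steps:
u(R, L) = R*(1 + L)
47220/(-48802) + u(-220, n)/(-26468) = 47220/(-48802) - 220*(1 - 116)/(-26468) = 47220*(-1/48802) - 220*(-115)*(-1/26468) = -23610/24401 + 25300*(-1/26468) = -23610/24401 - 6325/6617 = -1837655/955393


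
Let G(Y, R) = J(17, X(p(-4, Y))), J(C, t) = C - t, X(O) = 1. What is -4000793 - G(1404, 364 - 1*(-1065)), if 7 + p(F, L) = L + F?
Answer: -4000809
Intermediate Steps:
p(F, L) = -7 + F + L (p(F, L) = -7 + (L + F) = -7 + (F + L) = -7 + F + L)
G(Y, R) = 16 (G(Y, R) = 17 - 1*1 = 17 - 1 = 16)
-4000793 - G(1404, 364 - 1*(-1065)) = -4000793 - 1*16 = -4000793 - 16 = -4000809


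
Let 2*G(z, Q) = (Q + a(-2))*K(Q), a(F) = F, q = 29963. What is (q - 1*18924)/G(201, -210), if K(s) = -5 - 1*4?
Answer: 11039/954 ≈ 11.571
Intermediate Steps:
K(s) = -9 (K(s) = -5 - 4 = -9)
G(z, Q) = 9 - 9*Q/2 (G(z, Q) = ((Q - 2)*(-9))/2 = ((-2 + Q)*(-9))/2 = (18 - 9*Q)/2 = 9 - 9*Q/2)
(q - 1*18924)/G(201, -210) = (29963 - 1*18924)/(9 - 9/2*(-210)) = (29963 - 18924)/(9 + 945) = 11039/954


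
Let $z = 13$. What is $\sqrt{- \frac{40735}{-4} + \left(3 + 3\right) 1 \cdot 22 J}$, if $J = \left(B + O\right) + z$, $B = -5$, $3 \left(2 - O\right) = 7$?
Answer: $\frac{\sqrt{44783}}{2} \approx 105.81$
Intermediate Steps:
$O = - \frac{1}{3}$ ($O = 2 - \frac{7}{3} = - \frac{1}{3} \approx -0.33333$)
$J = \frac{23}{3}$ ($J = \left(-5 - \frac{1}{3}\right) + 13 = - \frac{16}{3} + 13 = \frac{23}{3} \approx 7.6667$)
$\sqrt{- \frac{40735}{-4} + \left(3 + 3\right) 1 \cdot 22 J} = \sqrt{- \frac{40735}{-4} + \left(3 + 3\right) 1 \cdot 22 \cdot \frac{23}{3}} = \sqrt{\left(-40735\right) \left(- \frac{1}{4}\right) + 6 \cdot 1 \cdot 22 \cdot \frac{23}{3}} = \sqrt{\frac{40735}{4} + 6 \cdot 22 \cdot \frac{23}{3}} = \sqrt{\frac{40735}{4} + 132 \cdot \frac{23}{3}} = \sqrt{\frac{40735}{4} + 1012} = \sqrt{\frac{44783}{4}} = \frac{\sqrt{44783}}{2}$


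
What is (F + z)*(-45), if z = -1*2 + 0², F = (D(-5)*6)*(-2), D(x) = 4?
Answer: 2250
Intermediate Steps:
F = -48 (F = (4*6)*(-2) = 24*(-2) = -48)
z = -2 (z = -2 + 0 = -2)
(F + z)*(-45) = (-48 - 2)*(-45) = -50*(-45) = 2250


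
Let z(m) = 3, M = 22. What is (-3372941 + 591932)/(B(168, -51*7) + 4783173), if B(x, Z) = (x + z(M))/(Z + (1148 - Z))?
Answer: -1064199444/1830360925 ≈ -0.58142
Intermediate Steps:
B(x, Z) = 3/1148 + x/1148 (B(x, Z) = (x + 3)/(Z + (1148 - Z)) = (3 + x)/1148 = (3 + x)*(1/1148) = 3/1148 + x/1148)
(-3372941 + 591932)/(B(168, -51*7) + 4783173) = (-3372941 + 591932)/((3/1148 + (1/1148)*168) + 4783173) = -2781009/((3/1148 + 6/41) + 4783173) = -2781009/(171/1148 + 4783173) = -2781009/5491082775/1148 = -2781009*1148/5491082775 = -1064199444/1830360925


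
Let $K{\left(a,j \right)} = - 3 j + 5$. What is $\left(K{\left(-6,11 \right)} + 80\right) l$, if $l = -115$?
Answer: $-5980$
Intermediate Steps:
$K{\left(a,j \right)} = 5 - 3 j$
$\left(K{\left(-6,11 \right)} + 80\right) l = \left(\left(5 - 33\right) + 80\right) \left(-115\right) = \left(-28 + 80\right) \left(-115\right) = 52 \left(-115\right) = -5980$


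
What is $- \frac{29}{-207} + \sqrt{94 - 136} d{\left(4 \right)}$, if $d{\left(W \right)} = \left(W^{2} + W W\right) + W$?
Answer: $\frac{29}{207} + 36 i \sqrt{42} \approx 0.1401 + 233.31 i$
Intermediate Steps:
$d{\left(W \right)} = W + 2 W^{2}$ ($d{\left(W \right)} = \left(W^{2} + W^{2}\right) + W = 2 W^{2} + W = W + 2 W^{2}$)
$- \frac{29}{-207} + \sqrt{94 - 136} d{\left(4 \right)} = - \frac{29}{-207} + \sqrt{94 - 136} \cdot 4 \left(1 + 2 \cdot 4\right) = \left(-29\right) \left(- \frac{1}{207}\right) + \sqrt{-42} \cdot 4 \left(1 + 8\right) = \frac{29}{207} + i \sqrt{42} \cdot 4 \cdot 9 = \frac{29}{207} + i \sqrt{42} \cdot 36 = \frac{29}{207} + 36 i \sqrt{42}$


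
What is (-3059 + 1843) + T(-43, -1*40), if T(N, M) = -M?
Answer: -1176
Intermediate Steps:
(-3059 + 1843) + T(-43, -1*40) = (-3059 + 1843) - (-1)*40 = -1216 - 1*(-40) = -1216 + 40 = -1176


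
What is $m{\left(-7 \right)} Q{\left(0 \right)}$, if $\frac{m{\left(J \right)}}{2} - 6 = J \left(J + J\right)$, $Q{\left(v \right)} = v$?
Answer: $0$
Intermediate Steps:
$m{\left(J \right)} = 12 + 4 J^{2}$ ($m{\left(J \right)} = 12 + 2 J \left(J + J\right) = 12 + 2 J 2 J = 12 + 2 \cdot 2 J^{2} = 12 + 4 J^{2}$)
$m{\left(-7 \right)} Q{\left(0 \right)} = \left(12 + 4 \left(-7\right)^{2}\right) 0 = \left(12 + 4 \cdot 49\right) 0 = \left(12 + 196\right) 0 = 208 \cdot 0 = 0$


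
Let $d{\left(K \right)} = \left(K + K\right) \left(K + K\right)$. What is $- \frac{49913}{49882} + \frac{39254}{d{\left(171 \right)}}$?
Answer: $- \frac{25526027}{38384199} \approx -0.66501$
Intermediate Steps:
$d{\left(K \right)} = 4 K^{2}$ ($d{\left(K \right)} = 2 K 2 K = 4 K^{2}$)
$- \frac{49913}{49882} + \frac{39254}{d{\left(171 \right)}} = - \frac{49913}{49882} + \frac{39254}{4 \cdot 171^{2}} = \left(-49913\right) \frac{1}{49882} + \frac{39254}{4 \cdot 29241} = - \frac{49913}{49882} + \frac{39254}{116964} = - \frac{49913}{49882} + 39254 \cdot \frac{1}{116964} = - \frac{49913}{49882} + \frac{1033}{3078} = - \frac{25526027}{38384199}$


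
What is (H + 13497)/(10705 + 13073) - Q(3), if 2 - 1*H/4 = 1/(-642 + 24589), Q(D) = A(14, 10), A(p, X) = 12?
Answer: -6509536961/569411766 ≈ -11.432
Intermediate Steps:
Q(D) = 12
H = 191572/23947 (H = 8 - 4/(-642 + 24589) = 8 - 4/23947 = 191572/23947 ≈ 7.9998)
(H + 13497)/(10705 + 13073) - Q(3) = (191572/23947 + 13497)/(10705 + 13073) - 1*12 = (323404231/23947)/23778 - 12 = (323404231/23947)*(1/23778) - 12 = 323404231/569411766 - 12 = -6509536961/569411766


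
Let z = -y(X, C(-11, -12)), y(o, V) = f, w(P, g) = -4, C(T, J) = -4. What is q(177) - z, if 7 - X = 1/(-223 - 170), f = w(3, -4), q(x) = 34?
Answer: 30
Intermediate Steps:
f = -4
X = 2752/393 (X = 7 - 1/(-223 - 170) = 7 - 1/(-393) = 7 - 1*(-1/393) = 7 + 1/393 = 2752/393 ≈ 7.0025)
y(o, V) = -4
z = 4 (z = -1*(-4) = 4)
q(177) - z = 34 - 1*4 = 34 - 4 = 30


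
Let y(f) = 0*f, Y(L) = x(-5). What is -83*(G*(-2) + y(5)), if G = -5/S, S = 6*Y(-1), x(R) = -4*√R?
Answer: -83*I*√5/12 ≈ -15.466*I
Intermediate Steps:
Y(L) = -4*I*√5
S = -24*I*√5 (S = 6*(-4*I*√5) = -24*I*√5 ≈ -53.666*I)
y(f) = 0
G = -I*√5/24 (G = -5*I*√5/120 = -I*√5/24 ≈ -0.093169*I)
-83*(G*(-2) + y(5)) = -83*(-I*√5/24*(-2) + 0) = -83*(I*√5/12 + 0) = -83*I*√5/12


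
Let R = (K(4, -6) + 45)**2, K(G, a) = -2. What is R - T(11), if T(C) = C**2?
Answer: 1728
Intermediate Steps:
R = 1849 (R = (-2 + 45)**2 = 43**2 = 1849)
R - T(11) = 1849 - 1*11**2 = 1849 - 1*121 = 1849 - 121 = 1728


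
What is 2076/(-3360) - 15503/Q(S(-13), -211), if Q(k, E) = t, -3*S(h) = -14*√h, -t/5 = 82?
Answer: 426991/11480 ≈ 37.194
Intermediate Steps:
t = -410 (t = -5*82 = -410)
S(h) = 14*√h/3 (S(h) = -(-14)*√h/3 = 14*√h/3)
Q(k, E) = -410
2076/(-3360) - 15503/Q(S(-13), -211) = 2076/(-3360) - 15503/(-410) = 2076*(-1/3360) - 15503*(-1/410) = -173/280 + 15503/410 = 426991/11480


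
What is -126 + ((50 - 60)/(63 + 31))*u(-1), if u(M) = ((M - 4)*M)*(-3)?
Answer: -5847/47 ≈ -124.40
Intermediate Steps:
u(M) = -3*M*(-4 + M) (u(M) = ((-4 + M)*M)*(-3) = (M*(-4 + M))*(-3) = -3*M*(-4 + M))
-126 + ((50 - 60)/(63 + 31))*u(-1) = -126 + ((50 - 60)/(63 + 31))*(3*(-1)*(4 - 1*(-1))) = -126 + (-10/94)*(3*(-1)*(4 + 1)) = -126 + (-10*1/94)*(3*(-1)*5) = -126 - 5/47*(-15) = -126 + 75/47 = -5847/47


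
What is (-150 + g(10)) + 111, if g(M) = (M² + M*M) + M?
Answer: 171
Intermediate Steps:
g(M) = M + 2*M² (g(M) = (M² + M²) + M = 2*M² + M = M + 2*M²)
(-150 + g(10)) + 111 = (-150 + 10*(1 + 2*10)) + 111 = (-150 + 10*(1 + 20)) + 111 = (-150 + 10*21) + 111 = (-150 + 210) + 111 = 60 + 111 = 171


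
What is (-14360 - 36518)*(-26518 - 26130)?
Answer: 2678624944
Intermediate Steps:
(-14360 - 36518)*(-26518 - 26130) = -50878*(-52648) = 2678624944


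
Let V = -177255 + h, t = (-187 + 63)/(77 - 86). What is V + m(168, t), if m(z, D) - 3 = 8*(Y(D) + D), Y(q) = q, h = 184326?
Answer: 65650/9 ≈ 7294.4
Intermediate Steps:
t = 124/9 (t = -124/(-9) = -124*(-1/9) = 124/9 ≈ 13.778)
m(z, D) = 3 + 16*D (m(z, D) = 3 + 8*(D + D) = 3 + 8*(2*D) = 3 + 16*D)
V = 7071 (V = -177255 + 184326 = 7071)
V + m(168, t) = 7071 + (3 + 16*(124/9)) = 7071 + (3 + 1984/9) = 7071 + 2011/9 = 65650/9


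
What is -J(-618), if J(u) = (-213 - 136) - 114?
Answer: 463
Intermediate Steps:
J(u) = -463 (J(u) = -349 - 114 = -463)
-J(-618) = -1*(-463) = 463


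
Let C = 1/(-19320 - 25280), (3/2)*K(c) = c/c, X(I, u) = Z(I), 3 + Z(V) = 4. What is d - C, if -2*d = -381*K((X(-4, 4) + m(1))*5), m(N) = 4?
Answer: 5664201/44600 ≈ 127.00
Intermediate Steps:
Z(V) = 1 (Z(V) = -3 + 4 = 1)
X(I, u) = 1
K(c) = ⅔ (K(c) = 2*(c/c)/3 = (⅔)*1 = ⅔)
C = -1/44600 (C = 1/(-44600) = -1/44600 ≈ -2.2422e-5)
d = 127 (d = -(-381)*2/(2*3) = -½*(-254) = 127)
d - C = 127 - 1*(-1/44600) = 127 + 1/44600 = 5664201/44600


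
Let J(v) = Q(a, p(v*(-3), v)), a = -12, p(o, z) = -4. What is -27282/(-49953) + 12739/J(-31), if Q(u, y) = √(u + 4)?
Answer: 9094/16651 - 12739*I*√2/4 ≈ 0.54615 - 4503.9*I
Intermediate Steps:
Q(u, y) = √(4 + u)
J(v) = 2*I*√2 (J(v) = √(4 - 12) = √(-8) = 2*I*√2)
-27282/(-49953) + 12739/J(-31) = -27282/(-49953) + 12739/((2*I*√2)) = -27282*(-1/49953) + 12739*(-I*√2/4) = 9094/16651 - 12739*I*√2/4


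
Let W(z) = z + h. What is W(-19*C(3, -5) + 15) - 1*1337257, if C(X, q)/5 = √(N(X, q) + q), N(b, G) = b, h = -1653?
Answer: -1338895 - 95*I*√2 ≈ -1.3389e+6 - 134.35*I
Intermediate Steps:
C(X, q) = 5*√(X + q)
W(z) = -1653 + z (W(z) = z - 1653 = -1653 + z)
W(-19*C(3, -5) + 15) - 1*1337257 = (-1653 + (-95*√(3 - 5) + 15)) - 1*1337257 = (-1653 + (-95*√(-2) + 15)) - 1337257 = (-1653 + (-95*I*√2 + 15)) - 1337257 = (-1653 + (15 - 95*I*√2)) - 1337257 = (-1638 - 95*I*√2) - 1337257 = -1338895 - 95*I*√2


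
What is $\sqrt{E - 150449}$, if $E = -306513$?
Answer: $i \sqrt{456962} \approx 675.99 i$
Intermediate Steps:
$\sqrt{E - 150449} = \sqrt{-306513 - 150449} = \sqrt{-456962} = i \sqrt{456962}$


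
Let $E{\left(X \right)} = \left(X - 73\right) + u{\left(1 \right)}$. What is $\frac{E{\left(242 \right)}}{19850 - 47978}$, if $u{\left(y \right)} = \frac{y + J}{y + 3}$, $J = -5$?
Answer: $- \frac{7}{1172} \approx -0.0059727$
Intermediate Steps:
$u{\left(y \right)} = \frac{-5 + y}{3 + y}$ ($u{\left(y \right)} = \frac{y - 5}{y + 3} = \frac{-5 + y}{3 + y}$)
$E{\left(X \right)} = -74 + X$ ($E{\left(X \right)} = \left(X - 73\right) + \frac{-5 + 1}{3 + 1} = \left(-73 + X\right) + \frac{1}{4} \left(-4\right) = \left(-73 + X\right) - 1 = -74 + X$)
$\frac{E{\left(242 \right)}}{19850 - 47978} = \frac{-74 + 242}{19850 - 47978} = \frac{168}{19850 - 47978} = \frac{168}{-28128} = 168 \left(- \frac{1}{28128}\right) = - \frac{7}{1172}$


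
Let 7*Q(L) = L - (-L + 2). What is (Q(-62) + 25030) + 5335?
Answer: 30347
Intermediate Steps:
Q(L) = -2/7 + 2*L/7 (Q(L) = (L - (-L + 2))/7 = (L - (2 - L))/7 = (L + (-2 + L))/7 = (-2 + 2*L)/7 = -2/7 + 2*L/7)
(Q(-62) + 25030) + 5335 = ((-2/7 + (2/7)*(-62)) + 25030) + 5335 = ((-2/7 - 124/7) + 25030) + 5335 = (-18 + 25030) + 5335 = 25012 + 5335 = 30347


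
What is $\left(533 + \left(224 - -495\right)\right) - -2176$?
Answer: $3428$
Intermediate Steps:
$\left(533 + \left(224 - -495\right)\right) - -2176 = \left(533 + \left(224 + 495\right)\right) + 2176 = \left(533 + 719\right) + 2176 = 1252 + 2176 = 3428$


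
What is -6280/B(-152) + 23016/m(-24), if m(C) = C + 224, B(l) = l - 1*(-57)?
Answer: 86063/475 ≈ 181.19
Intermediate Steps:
B(l) = 57 + l (B(l) = l + 57 = 57 + l)
m(C) = 224 + C
-6280/B(-152) + 23016/m(-24) = -6280/(57 - 152) + 23016/(224 - 24) = -6280/(-95) + 23016/200 = -6280*(-1/95) + 23016*(1/200) = 1256/19 + 2877/25 = 86063/475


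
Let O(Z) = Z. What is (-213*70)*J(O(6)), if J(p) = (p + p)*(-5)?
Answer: 894600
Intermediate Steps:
J(p) = -10*p (J(p) = (2*p)*(-5) = -10*p)
(-213*70)*J(O(6)) = (-213*70)*(-10*6) = -14910*(-60) = 894600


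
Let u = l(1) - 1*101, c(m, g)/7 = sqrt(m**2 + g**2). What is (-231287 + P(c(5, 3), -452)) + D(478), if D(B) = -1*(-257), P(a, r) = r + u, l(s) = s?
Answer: -231582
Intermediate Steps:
c(m, g) = 7*sqrt(g**2 + m**2) (c(m, g) = 7*sqrt(m**2 + g**2) = 7*sqrt(g**2 + m**2))
u = -100 (u = 1 - 1*101 = 1 - 101 = -100)
P(a, r) = -100 + r (P(a, r) = r - 100 = -100 + r)
D(B) = 257
(-231287 + P(c(5, 3), -452)) + D(478) = (-231287 + (-100 - 452)) + 257 = (-231287 - 552) + 257 = -231839 + 257 = -231582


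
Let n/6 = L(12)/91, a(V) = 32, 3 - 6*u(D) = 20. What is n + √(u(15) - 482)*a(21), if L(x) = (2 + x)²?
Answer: 168/13 + 16*I*√17454/3 ≈ 12.923 + 704.61*I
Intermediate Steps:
u(D) = -17/6 (u(D) = ½ - ⅙*20 = ½ - 10/3 = -17/6)
n = 168/13 (n = 6*((2 + 12)²/91) = 6*(14²*(1/91)) = 6*(196*(1/91)) = 6*(28/13) = 168/13 ≈ 12.923)
n + √(u(15) - 482)*a(21) = 168/13 + √(-17/6 - 482)*32 = 168/13 + √(-2909/6)*32 = 168/13 + (I*√17454/6)*32 = 168/13 + 16*I*√17454/3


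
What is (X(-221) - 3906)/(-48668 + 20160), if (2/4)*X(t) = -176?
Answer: 2129/14254 ≈ 0.14936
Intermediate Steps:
X(t) = -352 (X(t) = 2*(-176) = -352)
(X(-221) - 3906)/(-48668 + 20160) = (-352 - 3906)/(-48668 + 20160) = -4258/(-28508) = -4258*(-1/28508) = 2129/14254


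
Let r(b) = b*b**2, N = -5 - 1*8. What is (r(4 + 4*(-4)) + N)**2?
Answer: 3031081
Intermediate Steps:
N = -13 (N = -5 - 8 = -13)
r(b) = b**3
(r(4 + 4*(-4)) + N)**2 = ((4 + 4*(-4))**3 - 13)**2 = ((4 - 16)**3 - 13)**2 = ((-12)**3 - 13)**2 = (-1728 - 13)**2 = (-1741)**2 = 3031081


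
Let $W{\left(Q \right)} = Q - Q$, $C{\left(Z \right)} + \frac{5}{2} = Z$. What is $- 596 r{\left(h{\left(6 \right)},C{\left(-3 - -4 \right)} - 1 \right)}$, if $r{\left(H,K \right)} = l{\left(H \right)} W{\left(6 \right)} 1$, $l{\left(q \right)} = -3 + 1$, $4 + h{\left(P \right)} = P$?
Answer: $0$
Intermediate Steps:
$C{\left(Z \right)} = - \frac{5}{2} + Z$
$h{\left(P \right)} = -4 + P$
$l{\left(q \right)} = -2$
$W{\left(Q \right)} = 0$
$r{\left(H,K \right)} = 0$ ($r{\left(H,K \right)} = \left(-2\right) 0 \cdot 1 = 0 \cdot 1 = 0$)
$- 596 r{\left(h{\left(6 \right)},C{\left(-3 - -4 \right)} - 1 \right)} = \left(-596\right) 0 = 0$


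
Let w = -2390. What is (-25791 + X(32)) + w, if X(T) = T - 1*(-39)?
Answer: -28110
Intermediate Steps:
X(T) = 39 + T (X(T) = T + 39 = 39 + T)
(-25791 + X(32)) + w = (-25791 + (39 + 32)) - 2390 = (-25791 + 71) - 2390 = -25720 - 2390 = -28110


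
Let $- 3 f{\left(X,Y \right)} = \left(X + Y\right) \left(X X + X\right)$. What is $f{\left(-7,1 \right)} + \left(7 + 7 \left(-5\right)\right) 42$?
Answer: $-1092$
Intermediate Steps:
$f{\left(X,Y \right)} = - \frac{\left(X + Y\right) \left(X + X^{2}\right)}{3}$ ($f{\left(X,Y \right)} = - \frac{\left(X + Y\right) \left(X X + X\right)}{3} = - \frac{\left(X + Y\right) \left(X^{2} + X\right)}{3} = - \frac{\left(X + Y\right) \left(X + X^{2}\right)}{3}$)
$f{\left(-7,1 \right)} + \left(7 + 7 \left(-5\right)\right) 42 = \left(- \frac{1}{3}\right) \left(-7\right) \left(-7 + 1 + \left(-7\right)^{2} - 7\right) + \left(7 + 7 \left(-5\right)\right) 42 = \left(- \frac{1}{3}\right) \left(-7\right) \left(-7 + 1 + 49 - 7\right) + \left(7 - 35\right) 42 = \left(- \frac{1}{3}\right) \left(-7\right) 36 - 1176 = 84 - 1176 = -1092$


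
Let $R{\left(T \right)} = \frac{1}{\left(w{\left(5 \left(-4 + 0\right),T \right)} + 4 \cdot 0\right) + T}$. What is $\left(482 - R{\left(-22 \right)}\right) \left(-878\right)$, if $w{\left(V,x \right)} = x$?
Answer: $- \frac{9310751}{22} \approx -4.2322 \cdot 10^{5}$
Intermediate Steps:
$R{\left(T \right)} = \frac{1}{2 T}$ ($R{\left(T \right)} = \frac{1}{\left(T + 4 \cdot 0\right) + T} = \frac{1}{\left(T + 0\right) + T} = \frac{1}{T + T} = \frac{1}{2 T}$)
$\left(482 - R{\left(-22 \right)}\right) \left(-878\right) = \left(482 - \frac{1}{2 \left(-22\right)}\right) \left(-878\right) = \left(482 - \frac{1}{2} \left(- \frac{1}{22}\right)\right) \left(-878\right) = \left(482 - - \frac{1}{44}\right) \left(-878\right) = \left(482 + \frac{1}{44}\right) \left(-878\right) = \frac{21209}{44} \left(-878\right) = - \frac{9310751}{22}$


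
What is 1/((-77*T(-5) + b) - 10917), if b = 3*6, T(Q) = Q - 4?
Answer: -1/10206 ≈ -9.7982e-5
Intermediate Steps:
T(Q) = -4 + Q
b = 18
1/((-77*T(-5) + b) - 10917) = 1/((-77*(-4 - 5) + 18) - 10917) = 1/((-77*(-9) + 18) - 10917) = 1/((693 + 18) - 10917) = 1/(711 - 10917) = 1/(-10206) = -1/10206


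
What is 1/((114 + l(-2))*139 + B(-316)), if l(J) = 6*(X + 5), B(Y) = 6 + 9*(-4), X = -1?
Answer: 1/19152 ≈ 5.2214e-5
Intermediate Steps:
B(Y) = -30 (B(Y) = 6 - 36 = -30)
l(J) = 24 (l(J) = 6*(-1 + 5) = 6*4 = 24)
1/((114 + l(-2))*139 + B(-316)) = 1/((114 + 24)*139 - 30) = 1/(138*139 - 30) = 1/(19182 - 30) = 1/19152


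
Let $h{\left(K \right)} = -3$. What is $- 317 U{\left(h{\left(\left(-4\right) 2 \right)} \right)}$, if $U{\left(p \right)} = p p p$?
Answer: $8559$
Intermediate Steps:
$U{\left(p \right)} = p^{3}$ ($U{\left(p \right)} = p^{2} p = p^{3}$)
$- 317 U{\left(h{\left(\left(-4\right) 2 \right)} \right)} = - 317 \left(-3\right)^{3} = \left(-317\right) \left(-27\right) = 8559$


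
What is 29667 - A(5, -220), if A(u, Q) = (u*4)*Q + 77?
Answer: 33990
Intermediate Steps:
A(u, Q) = 77 + 4*Q*u (A(u, Q) = (4*u)*Q + 77 = 4*Q*u + 77 = 77 + 4*Q*u)
29667 - A(5, -220) = 29667 - (77 + 4*(-220)*5) = 29667 - (77 - 4400) = 29667 - 1*(-4323) = 29667 + 4323 = 33990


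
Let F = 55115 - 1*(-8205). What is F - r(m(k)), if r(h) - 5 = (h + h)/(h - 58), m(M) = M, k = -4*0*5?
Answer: 63315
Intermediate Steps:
k = 0 (k = 0*5 = 0)
r(h) = 5 + 2*h/(-58 + h) (r(h) = 5 + (h + h)/(h - 58) = 5 + (2*h)/(-58 + h) = 5 + 2*h/(-58 + h))
F = 63320 (F = 55115 + 8205 = 63320)
F - r(m(k)) = 63320 - (-290 + 7*0)/(-58 + 0) = 63320 - (-290 + 0)/(-58) = 63320 - (-1)*(-290)/58 = 63320 - 1*5 = 63320 - 5 = 63315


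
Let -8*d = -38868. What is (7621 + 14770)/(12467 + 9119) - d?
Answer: -52426595/10793 ≈ -4857.5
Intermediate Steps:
d = 9717/2 (d = -1/8*(-38868) = 9717/2 ≈ 4858.5)
(7621 + 14770)/(12467 + 9119) - d = (7621 + 14770)/(12467 + 9119) - 1*9717/2 = 22391/21586 - 9717/2 = -52426595/10793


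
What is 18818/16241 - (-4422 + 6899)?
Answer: -40210139/16241 ≈ -2475.8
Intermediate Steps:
18818/16241 - (-4422 + 6899) = 18818*(1/16241) - 1*2477 = 18818/16241 - 2477 = -40210139/16241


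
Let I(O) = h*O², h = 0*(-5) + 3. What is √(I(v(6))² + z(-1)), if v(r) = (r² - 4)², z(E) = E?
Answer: √9895604649983 ≈ 3.1457e+6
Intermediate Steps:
v(r) = (-4 + r²)²
h = 3 (h = 0 + 3 = 3)
I(O) = 3*O²
√(I(v(6))² + z(-1)) = √((3*((-4 + 6²)²)²)² - 1) = √((3*((-4 + 36)²)²)² - 1) = √((3*(32²)²)² - 1) = √((3*1024²)² - 1) = √((3*1048576)² - 1) = √(3145728² - 1) = √(9895604649984 - 1) = √9895604649983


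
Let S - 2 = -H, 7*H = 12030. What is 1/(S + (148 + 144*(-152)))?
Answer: -7/164196 ≈ -4.2632e-5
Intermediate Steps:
H = 12030/7 (H = (1/7)*12030 = 12030/7 ≈ 1718.6)
S = -12016/7 (S = 2 - 1*12030/7 = 2 - 12030/7 = -12016/7 ≈ -1716.6)
1/(S + (148 + 144*(-152))) = 1/(-12016/7 + (148 + 144*(-152))) = 1/(-12016/7 + (148 - 21888)) = 1/(-12016/7 - 21740) = 1/(-164196/7) = -7/164196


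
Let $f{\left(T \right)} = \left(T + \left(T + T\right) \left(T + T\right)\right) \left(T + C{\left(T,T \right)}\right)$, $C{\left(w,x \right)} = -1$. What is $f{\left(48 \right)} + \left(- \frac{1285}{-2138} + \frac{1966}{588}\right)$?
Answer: $\frac{68421939205}{157143} \approx 4.3541 \cdot 10^{5}$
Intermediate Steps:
$f{\left(T \right)} = \left(-1 + T\right) \left(T + 4 T^{2}\right)$ ($f{\left(T \right)} = \left(T + \left(T + T\right) \left(T + T\right)\right) \left(T - 1\right) = \left(T + 2 T 2 T\right) \left(-1 + T\right) = \left(T + 4 T^{2}\right) \left(-1 + T\right) = \left(-1 + T\right) \left(T + 4 T^{2}\right)$)
$f{\left(48 \right)} + \left(- \frac{1285}{-2138} + \frac{1966}{588}\right) = 48 \left(-1 - 144 + 4 \cdot 48^{2}\right) + \left(- \frac{1285}{-2138} + \frac{1966}{588}\right) = 48 \left(-1 - 144 + 4 \cdot 2304\right) + \left(\left(-1285\right) \left(- \frac{1}{2138}\right) + 1966 \cdot \frac{1}{588}\right) = 48 \left(-1 - 144 + 9216\right) + \left(\frac{1285}{2138} + \frac{983}{294}\right) = 48 \cdot 9071 + \frac{619861}{157143} = 435408 + \frac{619861}{157143} = \frac{68421939205}{157143}$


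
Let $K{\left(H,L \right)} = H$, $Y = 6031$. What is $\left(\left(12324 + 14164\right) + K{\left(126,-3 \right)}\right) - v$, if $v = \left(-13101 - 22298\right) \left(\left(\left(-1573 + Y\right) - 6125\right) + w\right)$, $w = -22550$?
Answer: $-857230969$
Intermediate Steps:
$v = 857257583$ ($v = \left(-13101 - 22298\right) \left(\left(\left(-1573 + 6031\right) - 6125\right) - 22550\right) = - 35399 \left(\left(4458 - 6125\right) - 22550\right) = - 35399 \left(-1667 - 22550\right) = \left(-35399\right) \left(-24217\right) = 857257583$)
$\left(\left(12324 + 14164\right) + K{\left(126,-3 \right)}\right) - v = \left(\left(12324 + 14164\right) + 126\right) - 857257583 = \left(26488 + 126\right) - 857257583 = 26614 - 857257583 = -857230969$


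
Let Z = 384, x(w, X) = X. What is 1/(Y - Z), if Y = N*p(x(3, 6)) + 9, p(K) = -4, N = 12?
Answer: -1/423 ≈ -0.0023641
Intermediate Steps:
Y = -39 (Y = 12*(-4) + 9 = -48 + 9 = -39)
1/(Y - Z) = 1/(-39 - 1*384) = 1/(-39 - 384) = 1/(-423) = -1/423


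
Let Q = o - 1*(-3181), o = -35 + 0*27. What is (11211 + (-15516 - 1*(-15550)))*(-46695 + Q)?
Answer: -489708505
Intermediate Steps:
o = -35 (o = -35 + 0 = -35)
Q = 3146 (Q = -35 - 1*(-3181) = -35 + 3181 = 3146)
(11211 + (-15516 - 1*(-15550)))*(-46695 + Q) = (11211 + (-15516 - 1*(-15550)))*(-46695 + 3146) = (11211 + (-15516 + 15550))*(-43549) = (11211 + 34)*(-43549) = 11245*(-43549) = -489708505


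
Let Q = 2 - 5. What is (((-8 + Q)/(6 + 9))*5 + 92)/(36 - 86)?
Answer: -53/30 ≈ -1.7667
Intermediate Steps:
Q = -3
(((-8 + Q)/(6 + 9))*5 + 92)/(36 - 86) = (((-8 - 3)/(6 + 9))*5 + 92)/(36 - 86) = (-11/15*5 + 92)/(-50) = -(-11*1/15*5 + 92)/50 = -(-11/15*5 + 92)/50 = -(-11/3 + 92)/50 = -1/50*265/3 = -53/30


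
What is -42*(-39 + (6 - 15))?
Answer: 2016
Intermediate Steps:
-42*(-39 + (6 - 15)) = -42*(-39 - 9) = -42*(-48) = 2016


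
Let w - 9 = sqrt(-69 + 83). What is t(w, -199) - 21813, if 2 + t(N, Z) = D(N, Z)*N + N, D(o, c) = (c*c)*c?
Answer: -70947197 - 7880598*sqrt(14) ≈ -1.0043e+8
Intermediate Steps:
D(o, c) = c**3 (D(o, c) = c**2*c = c**3)
w = 9 + sqrt(14) (w = 9 + sqrt(-69 + 83) = 9 + sqrt(14) ≈ 12.742)
t(N, Z) = -2 + N + N*Z**3 (t(N, Z) = -2 + (Z**3*N + N) = -2 + (N*Z**3 + N) = -2 + (N + N*Z**3) = -2 + N + N*Z**3)
t(w, -199) - 21813 = (-2 + (9 + sqrt(14)) + (9 + sqrt(14))*(-199)**3) - 21813 = (-2 + (9 + sqrt(14)) + (9 + sqrt(14))*(-7880599)) - 21813 = (-2 + (9 + sqrt(14)) + (-70925391 - 7880599*sqrt(14))) - 21813 = (-70925384 - 7880598*sqrt(14)) - 21813 = -70947197 - 7880598*sqrt(14)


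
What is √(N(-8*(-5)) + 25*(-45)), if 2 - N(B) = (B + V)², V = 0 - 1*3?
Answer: 2*I*√623 ≈ 49.92*I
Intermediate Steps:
V = -3 (V = 0 - 3 = -3)
N(B) = 2 - (-3 + B)² (N(B) = 2 - (B - 3)² = 2 - (-3 + B)²)
√(N(-8*(-5)) + 25*(-45)) = √((2 - (-3 - 8*(-5))²) + 25*(-45)) = √((2 - (-3 + 40)²) - 1125) = √((2 - 1*37²) - 1125) = √((2 - 1*1369) - 1125) = √((2 - 1369) - 1125) = √(-1367 - 1125) = √(-2492) = 2*I*√623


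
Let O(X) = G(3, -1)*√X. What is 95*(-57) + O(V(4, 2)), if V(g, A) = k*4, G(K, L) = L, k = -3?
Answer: -5415 - 2*I*√3 ≈ -5415.0 - 3.4641*I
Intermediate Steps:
V(g, A) = -12 (V(g, A) = -3*4 = -12)
O(X) = -√X
95*(-57) + O(V(4, 2)) = 95*(-57) - √(-12) = -5415 - 2*I*√3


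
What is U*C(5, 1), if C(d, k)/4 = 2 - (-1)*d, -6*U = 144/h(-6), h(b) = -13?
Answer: 672/13 ≈ 51.692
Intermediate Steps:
U = 24/13 (U = -24/(-13) = -24*(-1)/13 = -1/6*(-144/13) = 24/13 ≈ 1.8462)
C(d, k) = 8 + 4*d (C(d, k) = 4*(2 - (-1)*d) = 4*(2 + d) = 8 + 4*d)
U*C(5, 1) = 24*(8 + 4*5)/13 = 24*(8 + 20)/13 = (24/13)*28 = 672/13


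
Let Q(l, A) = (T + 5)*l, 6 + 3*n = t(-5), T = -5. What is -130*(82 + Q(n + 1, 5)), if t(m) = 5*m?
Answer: -10660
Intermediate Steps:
n = -31/3 (n = -2 + (5*(-5))/3 = -2 + (⅓)*(-25) = -2 - 25/3 = -31/3 ≈ -10.333)
Q(l, A) = 0 (Q(l, A) = (-5 + 5)*l = 0*l = 0)
-130*(82 + Q(n + 1, 5)) = -130*(82 + 0) = -130*82 = -10660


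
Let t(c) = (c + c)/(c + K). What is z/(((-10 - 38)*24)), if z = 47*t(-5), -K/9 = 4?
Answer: -235/23616 ≈ -0.0099509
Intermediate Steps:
K = -36 (K = -9*4 = -36)
t(c) = 2*c/(-36 + c) (t(c) = (c + c)/(c - 36) = (2*c)/(-36 + c) = 2*c/(-36 + c))
z = 470/41 (z = 47*(2*(-5)/(-36 - 5)) = 47*(2*(-5)/(-41)) = 47*(2*(-5)*(-1/41)) = 47*(10/41) = 470/41 ≈ 11.463)
z/(((-10 - 38)*24)) = 470/(41*(((-10 - 38)*24))) = 470/(41*((-48*24))) = (470/41)/(-1152) = (470/41)*(-1/1152) = -235/23616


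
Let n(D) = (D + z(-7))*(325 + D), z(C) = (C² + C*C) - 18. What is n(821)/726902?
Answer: 516273/363451 ≈ 1.4205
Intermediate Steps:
z(C) = -18 + 2*C² (z(C) = (C² + C²) - 18 = 2*C² - 18 = -18 + 2*C²)
n(D) = (80 + D)*(325 + D) (n(D) = (D + (-18 + 2*(-7)²))*(325 + D) = (D + (-18 + 2*49))*(325 + D) = (D + (-18 + 98))*(325 + D) = (D + 80)*(325 + D) = (80 + D)*(325 + D))
n(821)/726902 = (26000 + 821² + 405*821)/726902 = (26000 + 674041 + 332505)*(1/726902) = 1032546*(1/726902) = 516273/363451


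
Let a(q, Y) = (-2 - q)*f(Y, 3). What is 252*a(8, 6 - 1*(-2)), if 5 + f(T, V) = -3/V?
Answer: 15120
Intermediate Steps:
f(T, V) = -5 - 3/V
a(q, Y) = 12 + 6*q (a(q, Y) = (-2 - q)*(-5 - 3/3) = (-2 - q)*(-5 - 3*⅓) = (-2 - q)*(-5 - 1) = (-2 - q)*(-6) = 12 + 6*q)
252*a(8, 6 - 1*(-2)) = 252*(12 + 6*8) = 252*(12 + 48) = 252*60 = 15120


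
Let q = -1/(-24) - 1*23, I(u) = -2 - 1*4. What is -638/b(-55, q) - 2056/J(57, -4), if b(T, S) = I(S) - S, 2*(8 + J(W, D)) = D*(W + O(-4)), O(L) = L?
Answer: -41308/2109 ≈ -19.587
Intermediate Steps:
I(u) = -6 (I(u) = -2 - 4 = -6)
J(W, D) = -8 + D*(-4 + W)/2 (J(W, D) = -8 + (D*(W - 4))/2 = -8 + (D*(-4 + W))/2 = -8 + D*(-4 + W)/2)
q = -551/24 (q = -1*(-1/24) - 23 = 1/24 - 23 = -551/24 ≈ -22.958)
b(T, S) = -6 - S
-638/b(-55, q) - 2056/J(57, -4) = -638/(-6 - 1*(-551/24)) - 2056/(-8 - 2*(-4) + (½)*(-4)*57) = -638/(-6 + 551/24) - 2056/(-8 + 8 - 114) = -638/407/24 - 2056/(-114) = -638*24/407 - 2056*(-1/114) = -1392/37 + 1028/57 = -41308/2109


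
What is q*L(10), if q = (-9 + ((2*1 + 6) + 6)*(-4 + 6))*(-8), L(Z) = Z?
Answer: -1520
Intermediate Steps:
q = -152 (q = (-9 + ((2 + 6) + 6)*2)*(-8) = (-9 + (8 + 6)*2)*(-8) = (-9 + 14*2)*(-8) = (-9 + 28)*(-8) = 19*(-8) = -152)
q*L(10) = -152*10 = -1520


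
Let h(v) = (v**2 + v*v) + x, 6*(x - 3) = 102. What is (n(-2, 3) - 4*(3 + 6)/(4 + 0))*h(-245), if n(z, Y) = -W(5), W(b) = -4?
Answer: -600350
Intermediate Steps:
x = 20 (x = 3 + (1/6)*102 = 3 + 17 = 20)
h(v) = 20 + 2*v**2 (h(v) = (v**2 + v*v) + 20 = (v**2 + v**2) + 20 = 2*v**2 + 20 = 20 + 2*v**2)
n(z, Y) = 4 (n(z, Y) = -1*(-4) = 4)
(n(-2, 3) - 4*(3 + 6)/(4 + 0))*h(-245) = (4 - 4*(3 + 6)/(4 + 0))*(20 + 2*(-245)**2) = (4 - 36/4)*(20 + 2*60025) = (4 - 36/4)*(20 + 120050) = (4 - 4*9/4)*120070 = (4 - 9)*120070 = -5*120070 = -600350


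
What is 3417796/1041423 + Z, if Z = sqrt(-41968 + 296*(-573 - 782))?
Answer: 3417796/1041423 + 2*I*sqrt(110762) ≈ 3.2819 + 665.62*I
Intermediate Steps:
Z = 2*I*sqrt(110762) (Z = sqrt(-41968 + 296*(-1355)) = sqrt(-41968 - 401080) = sqrt(-443048) = 2*I*sqrt(110762) ≈ 665.62*I)
3417796/1041423 + Z = 3417796/1041423 + 2*I*sqrt(110762)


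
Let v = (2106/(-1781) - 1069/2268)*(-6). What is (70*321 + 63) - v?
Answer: 1166380069/51786 ≈ 22523.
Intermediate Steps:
v = 513869/51786 (v = (2106*(-1/1781) - 1069*1/2268)*(-6) = (-162/137 - 1069/2268)*(-6) = -513869/310716*(-6) = 513869/51786 ≈ 9.9229)
(70*321 + 63) - v = (70*321 + 63) - 1*513869/51786 = (22470 + 63) - 513869/51786 = 22533 - 513869/51786 = 1166380069/51786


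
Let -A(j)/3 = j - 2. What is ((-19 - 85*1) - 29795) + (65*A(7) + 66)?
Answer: -30808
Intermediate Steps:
A(j) = 6 - 3*j (A(j) = -3*(j - 2) = -3*(-2 + j) = 6 - 3*j)
((-19 - 85*1) - 29795) + (65*A(7) + 66) = ((-19 - 85*1) - 29795) + (65*(6 - 3*7) + 66) = ((-19 - 85) - 29795) + (65*(6 - 21) + 66) = (-104 - 29795) + (65*(-15) + 66) = -29899 + (-975 + 66) = -29899 - 909 = -30808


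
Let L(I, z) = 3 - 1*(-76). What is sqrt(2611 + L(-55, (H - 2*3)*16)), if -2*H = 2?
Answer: sqrt(2690) ≈ 51.865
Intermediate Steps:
H = -1 (H = -1/2*2 = -1)
L(I, z) = 79 (L(I, z) = 3 + 76 = 79)
sqrt(2611 + L(-55, (H - 2*3)*16)) = sqrt(2611 + 79) = sqrt(2690)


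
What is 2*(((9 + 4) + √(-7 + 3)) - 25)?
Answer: -24 + 4*I ≈ -24.0 + 4.0*I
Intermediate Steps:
2*(((9 + 4) + √(-7 + 3)) - 25) = 2*((13 + √(-4)) - 25) = 2*((13 + 2*I) - 25) = 2*(-12 + 2*I) = -24 + 4*I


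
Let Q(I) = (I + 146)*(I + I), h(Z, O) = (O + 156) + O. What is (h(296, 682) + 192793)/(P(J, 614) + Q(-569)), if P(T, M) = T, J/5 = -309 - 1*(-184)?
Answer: 194313/480749 ≈ 0.40419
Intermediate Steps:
h(Z, O) = 156 + 2*O (h(Z, O) = (156 + O) + O = 156 + 2*O)
J = -625 (J = 5*(-309 - 1*(-184)) = 5*(-309 + 184) = 5*(-125) = -625)
Q(I) = 2*I*(146 + I) (Q(I) = (146 + I)*(2*I) = 2*I*(146 + I))
(h(296, 682) + 192793)/(P(J, 614) + Q(-569)) = ((156 + 2*682) + 192793)/(-625 + 2*(-569)*(146 - 569)) = ((156 + 1364) + 192793)/(-625 + 2*(-569)*(-423)) = (1520 + 192793)/(-625 + 481374) = 194313/480749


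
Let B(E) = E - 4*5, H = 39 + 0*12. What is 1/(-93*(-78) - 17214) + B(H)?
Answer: 189239/9960 ≈ 19.000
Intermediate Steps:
H = 39 (H = 39 + 0 = 39)
B(E) = -20 + E (B(E) = E - 20 = -20 + E)
1/(-93*(-78) - 17214) + B(H) = 1/(-93*(-78) - 17214) + (-20 + 39) = 1/(7254 - 17214) + 19 = 1/(-9960) + 19 = -1/9960 + 19 = 189239/9960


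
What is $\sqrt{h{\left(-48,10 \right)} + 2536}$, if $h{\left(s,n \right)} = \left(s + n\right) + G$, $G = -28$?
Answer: $\sqrt{2470} \approx 49.699$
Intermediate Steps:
$h{\left(s,n \right)} = -28 + n + s$ ($h{\left(s,n \right)} = \left(s + n\right) - 28 = \left(n + s\right) - 28 = -28 + n + s$)
$\sqrt{h{\left(-48,10 \right)} + 2536} = \sqrt{\left(-28 + 10 - 48\right) + 2536} = \sqrt{-66 + 2536} = \sqrt{2470}$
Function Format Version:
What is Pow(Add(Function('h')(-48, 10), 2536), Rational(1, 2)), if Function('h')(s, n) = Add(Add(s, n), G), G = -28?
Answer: Pow(2470, Rational(1, 2)) ≈ 49.699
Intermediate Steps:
Function('h')(s, n) = Add(-28, n, s) (Function('h')(s, n) = Add(Add(s, n), -28) = Add(Add(n, s), -28) = Add(-28, n, s))
Pow(Add(Function('h')(-48, 10), 2536), Rational(1, 2)) = Pow(Add(Add(-28, 10, -48), 2536), Rational(1, 2)) = Pow(Add(-66, 2536), Rational(1, 2)) = Pow(2470, Rational(1, 2))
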